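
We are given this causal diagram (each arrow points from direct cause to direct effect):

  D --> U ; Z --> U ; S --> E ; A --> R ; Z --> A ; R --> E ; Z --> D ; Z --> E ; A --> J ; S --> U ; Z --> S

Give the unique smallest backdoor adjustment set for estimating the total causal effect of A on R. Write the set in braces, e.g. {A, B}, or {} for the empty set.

{}

Variables eligible for adjustment (non-descendants of A, excluding A and R): {D, S, U, Z}.
Backdoor paths from A to R:
  P1: A <- Z -> S -> E <- R
  P2: A <- Z -> D -> U <- S -> E <- R
  P3: A <- Z -> U <- S -> E <- R
  P4: A <- Z -> E <- R
Each backdoor path contains an unconditioned collider, so every path is already blocked with the empty conditioning set:
  P1: blocked at collider E (neither it nor any descendant is in the conditioning set).
  P2: blocked at collider U (neither it nor any descendant is in the conditioning set).
  P3: blocked at collider U (neither it nor any descendant is in the conditioning set).
  P4: blocked at collider E (neither it nor any descendant is in the conditioning set).
The empty set is therefore the unique smallest valid set.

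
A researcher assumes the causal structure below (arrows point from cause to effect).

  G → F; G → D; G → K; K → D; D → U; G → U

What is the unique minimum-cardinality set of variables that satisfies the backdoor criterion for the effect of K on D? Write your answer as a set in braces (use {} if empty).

{G}

Variables eligible for adjustment (non-descendants of K, excluding K and D): {F, G}.
Backdoor paths from K to D:
  P1: K <- G -> D
  P2: K <- G -> U <- D
The empty set is not sufficient: P1 (K <- G -> D) has no collider blocking it and no conditioned non-collider, so it is open.
Try {G}:
  P1: blocked at fork node G ∈ conditioning set.
  P2: blocked at fork node G ∈ conditioning set.
{G} contains no descendant of K and blocks every backdoor path.
No other singleton works — e.g. {F} leaves P1 open — so {G} is the unique smallest valid adjustment set.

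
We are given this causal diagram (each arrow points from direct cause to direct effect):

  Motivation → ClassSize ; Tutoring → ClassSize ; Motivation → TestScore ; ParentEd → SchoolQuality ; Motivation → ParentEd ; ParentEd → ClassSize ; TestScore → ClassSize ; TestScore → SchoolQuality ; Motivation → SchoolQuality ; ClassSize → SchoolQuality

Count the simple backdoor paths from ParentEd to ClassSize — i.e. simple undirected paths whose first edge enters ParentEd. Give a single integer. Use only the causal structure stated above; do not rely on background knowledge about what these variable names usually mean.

5

A backdoor path from ParentEd to ClassSize is any simple undirected path whose first edge points into ParentEd (i.e. leaves ParentEd via a parent).
Parents of ParentEd: {Motivation}.
Enumerating:
  P1: ParentEd <- Motivation -> TestScore -> ClassSize
  P2: ParentEd <- Motivation -> TestScore -> SchoolQuality <- ClassSize
  P3: ParentEd <- Motivation -> ClassSize
  P4: ParentEd <- Motivation -> SchoolQuality <- TestScore -> ClassSize
  P5: ParentEd <- Motivation -> SchoolQuality <- ClassSize
That exhausts the simple backdoor paths. Count: 5.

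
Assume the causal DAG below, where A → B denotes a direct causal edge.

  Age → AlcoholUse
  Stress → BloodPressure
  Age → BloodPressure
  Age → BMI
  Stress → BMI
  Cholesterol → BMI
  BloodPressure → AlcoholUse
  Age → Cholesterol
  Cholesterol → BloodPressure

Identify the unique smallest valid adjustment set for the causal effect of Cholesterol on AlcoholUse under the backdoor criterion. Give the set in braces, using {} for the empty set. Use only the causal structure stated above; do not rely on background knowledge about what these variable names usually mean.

{Age}

Variables eligible for adjustment (non-descendants of Cholesterol, excluding Cholesterol and AlcoholUse): {Age, Stress}.
Backdoor paths from Cholesterol to AlcoholUse:
  P1: Cholesterol <- Age -> BloodPressure -> AlcoholUse
  P2: Cholesterol <- Age -> AlcoholUse
  P3: Cholesterol <- Age -> BMI <- Stress -> BloodPressure -> AlcoholUse
The empty set is not sufficient: P1 (Cholesterol <- Age -> BloodPressure -> AlcoholUse) has no collider blocking it and no conditioned non-collider, so it is open.
Try {Age}:
  P1: blocked at fork node Age ∈ conditioning set.
  P2: blocked at fork node Age ∈ conditioning set.
  P3: blocked at fork node Age ∈ conditioning set.
{Age} contains no descendant of Cholesterol and blocks every backdoor path.
No other singleton works — e.g. {Stress} leaves P1 open — so {Age} is the unique smallest valid adjustment set.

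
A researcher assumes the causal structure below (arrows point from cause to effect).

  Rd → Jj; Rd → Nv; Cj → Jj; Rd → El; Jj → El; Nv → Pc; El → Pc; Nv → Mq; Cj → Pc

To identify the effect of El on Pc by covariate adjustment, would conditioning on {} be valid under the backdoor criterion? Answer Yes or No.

No

Backdoor paths from El to Pc (paths whose first edge points into El):
  P1: El <- Rd -> Jj <- Cj -> Pc
  P2: El <- Rd -> Nv -> Pc
  P3: El <- Jj <- Cj -> Pc
  P4: El <- Jj <- Rd -> Nv -> Pc
Condition 1 (no descendant of El in the set): holds — descendants of El are {Pc}; none are in {}.
Condition 2 (every backdoor path blocked by {}):
  P1: blocked at collider Jj (neither it nor any descendant is in the conditioning set).
  P2: open — no interior node is in the conditioning set.
  P3: open — no interior node is in the conditioning set.
  P4: open — no interior node is in the conditioning set.
{} does not satisfy the backdoor criterion.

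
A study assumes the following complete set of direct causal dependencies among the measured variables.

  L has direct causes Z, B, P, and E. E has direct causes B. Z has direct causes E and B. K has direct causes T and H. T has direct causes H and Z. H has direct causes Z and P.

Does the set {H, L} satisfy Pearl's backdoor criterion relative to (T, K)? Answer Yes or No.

Yes

Backdoor paths from T to K (paths whose first edge points into T):
  P1: T <- Z <- B -> E -> L <- P -> H -> K
  P2: T <- Z <- B -> L <- P -> H -> K
  P3: T <- Z <- E <- B -> L <- P -> H -> K
  P4: T <- Z <- E -> L <- P -> H -> K
  P5: T <- Z -> H -> K
  P6: T <- Z -> L <- P -> H -> K
  P7: T <- H -> K
Condition 1 (no descendant of T in the set): holds — descendants of T are {K}; none are in {H, L}.
Condition 2 (every backdoor path blocked by {H, L}):
  P1: blocked at chain node H ∈ conditioning set.
  P2: blocked at chain node H ∈ conditioning set.
  P3: blocked at chain node H ∈ conditioning set.
  P4: blocked at chain node H ∈ conditioning set.
  P5: blocked at chain node H ∈ conditioning set.
  P6: blocked at chain node H ∈ conditioning set.
  P7: blocked at fork node H ∈ conditioning set.
{H, L} satisfies the backdoor criterion.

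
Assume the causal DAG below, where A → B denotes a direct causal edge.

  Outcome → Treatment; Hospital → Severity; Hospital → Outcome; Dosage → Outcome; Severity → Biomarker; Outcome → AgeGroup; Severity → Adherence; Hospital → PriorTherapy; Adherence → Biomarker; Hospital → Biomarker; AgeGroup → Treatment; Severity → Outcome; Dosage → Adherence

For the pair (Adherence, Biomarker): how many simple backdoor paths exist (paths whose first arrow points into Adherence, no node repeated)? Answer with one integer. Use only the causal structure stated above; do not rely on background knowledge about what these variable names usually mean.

7

A backdoor path from Adherence to Biomarker is any simple undirected path whose first edge points into Adherence (i.e. leaves Adherence via a parent).
Parents of Adherence: {Dosage, Severity}.
Enumerating:
  P1: Adherence <- Severity <- Hospital -> Biomarker
  P2: Adherence <- Severity -> Outcome <- Hospital -> Biomarker
  P3: Adherence <- Severity -> Biomarker
  P4: Adherence <- Dosage -> Outcome <- Hospital -> Severity -> Biomarker
  P5: Adherence <- Dosage -> Outcome <- Hospital -> Biomarker
  P6: Adherence <- Dosage -> Outcome <- Severity <- Hospital -> Biomarker
  P7: Adherence <- Dosage -> Outcome <- Severity -> Biomarker
That exhausts the simple backdoor paths. Count: 7.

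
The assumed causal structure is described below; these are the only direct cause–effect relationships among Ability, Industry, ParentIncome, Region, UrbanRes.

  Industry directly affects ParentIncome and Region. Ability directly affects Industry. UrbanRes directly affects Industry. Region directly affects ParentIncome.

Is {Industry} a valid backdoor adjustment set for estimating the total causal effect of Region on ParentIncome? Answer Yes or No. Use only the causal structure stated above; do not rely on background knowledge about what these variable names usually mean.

Yes

Backdoor paths from Region to ParentIncome (paths whose first edge points into Region):
  P1: Region <- Industry -> ParentIncome
Condition 1 (no descendant of Region in the set): holds — descendants of Region are {ParentIncome}; none are in {Industry}.
Condition 2 (every backdoor path blocked by {Industry}):
  P1: blocked at fork node Industry ∈ conditioning set.
{Industry} satisfies the backdoor criterion.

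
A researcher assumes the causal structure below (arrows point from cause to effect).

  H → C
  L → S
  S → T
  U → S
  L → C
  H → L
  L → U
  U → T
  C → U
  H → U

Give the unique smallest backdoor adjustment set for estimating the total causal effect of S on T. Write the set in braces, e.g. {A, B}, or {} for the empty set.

{U}

Variables eligible for adjustment (non-descendants of S, excluding S and T): {C, H, L, U}.
Backdoor paths from S to T:
  P1: S <- L <- H -> C -> U -> T
  P2: S <- L <- H -> U -> T
  P3: S <- L -> C <- H -> U -> T
  P4: S <- L -> C -> U -> T
  P5: S <- L -> U -> T
  P6: S <- U -> T
The empty set is not sufficient: P1 (S <- L <- H -> C -> U -> T) has no collider blocking it and no conditioned non-collider, so it is open.
Try {U}:
  P1: blocked at chain node U ∈ conditioning set.
  P2: blocked at chain node U ∈ conditioning set.
  P3: blocked at chain node U ∈ conditioning set.
  P4: blocked at chain node U ∈ conditioning set.
  P5: blocked at chain node U ∈ conditioning set.
  P6: blocked at fork node U ∈ conditioning set.
{U} contains no descendant of S and blocks every backdoor path.
No other singleton works — e.g. {H} leaves P4 open — so {U} is the unique smallest valid adjustment set.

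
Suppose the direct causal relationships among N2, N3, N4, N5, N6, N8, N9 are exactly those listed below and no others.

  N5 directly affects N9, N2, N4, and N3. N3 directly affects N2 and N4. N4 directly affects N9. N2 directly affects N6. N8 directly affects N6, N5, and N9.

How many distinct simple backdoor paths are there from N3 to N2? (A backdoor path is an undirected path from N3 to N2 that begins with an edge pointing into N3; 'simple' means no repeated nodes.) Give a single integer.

A backdoor path from N3 to N2 is any simple undirected path whose first edge points into N3 (i.e. leaves N3 via a parent).
Parents of N3: {N5}.
Enumerating:
  P1: N3 <- N5 <- N8 -> N6 <- N2
  P2: N3 <- N5 -> N4 -> N9 <- N8 -> N6 <- N2
  P3: N3 <- N5 -> N2
  P4: N3 <- N5 -> N9 <- N8 -> N6 <- N2
That exhausts the simple backdoor paths. Count: 4.

4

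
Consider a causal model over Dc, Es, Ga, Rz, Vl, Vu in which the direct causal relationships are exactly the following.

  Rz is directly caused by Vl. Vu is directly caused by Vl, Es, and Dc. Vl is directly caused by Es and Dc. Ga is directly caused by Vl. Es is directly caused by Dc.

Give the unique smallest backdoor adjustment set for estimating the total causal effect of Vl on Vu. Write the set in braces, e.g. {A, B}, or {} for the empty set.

{Dc, Es}

Variables eligible for adjustment (non-descendants of Vl, excluding Vl and Vu): {Dc, Es}.
Backdoor paths from Vl to Vu:
  P1: Vl <- Dc -> Es -> Vu
  P2: Vl <- Dc -> Vu
  P3: Vl <- Es <- Dc -> Vu
  P4: Vl <- Es -> Vu
The empty set is not sufficient: P1 (Vl <- Dc -> Es -> Vu) has no collider blocking it and no conditioned non-collider, so it is open.
Try {Dc, Es}:
  P1: blocked at fork node Dc ∈ conditioning set.
  P2: blocked at fork node Dc ∈ conditioning set.
  P3: blocked at chain node Es ∈ conditioning set.
  P4: blocked at fork node Es ∈ conditioning set.
{Dc, Es} contains no descendant of Vl and blocks every backdoor path.
Every element of {Dc, Es} is needed (dropping Dc leaves P2 open; dropping Es leaves P4 open), so no proper subset is valid.
Among all size-2 subsets of the eligible variables, only {Dc, Es} blocks every backdoor path, so it is the unique smallest valid adjustment set.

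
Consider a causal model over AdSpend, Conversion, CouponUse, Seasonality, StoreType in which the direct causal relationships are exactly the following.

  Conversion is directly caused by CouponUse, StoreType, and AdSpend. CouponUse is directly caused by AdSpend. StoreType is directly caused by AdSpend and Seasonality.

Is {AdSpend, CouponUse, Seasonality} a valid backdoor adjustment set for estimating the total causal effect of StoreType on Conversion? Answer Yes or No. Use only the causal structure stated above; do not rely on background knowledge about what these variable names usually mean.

Yes

Backdoor paths from StoreType to Conversion (paths whose first edge points into StoreType):
  P1: StoreType <- AdSpend -> CouponUse -> Conversion
  P2: StoreType <- AdSpend -> Conversion
Condition 1 (no descendant of StoreType in the set): holds — descendants of StoreType are {Conversion}; none are in {AdSpend, CouponUse, Seasonality}.
Condition 2 (every backdoor path blocked by {AdSpend, CouponUse, Seasonality}):
  P1: blocked at fork node AdSpend ∈ conditioning set.
  P2: blocked at fork node AdSpend ∈ conditioning set.
{AdSpend, CouponUse, Seasonality} satisfies the backdoor criterion.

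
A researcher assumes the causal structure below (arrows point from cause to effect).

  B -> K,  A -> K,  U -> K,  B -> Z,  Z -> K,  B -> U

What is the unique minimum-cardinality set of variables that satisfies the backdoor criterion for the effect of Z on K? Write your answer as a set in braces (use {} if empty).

{B}

Variables eligible for adjustment (non-descendants of Z, excluding Z and K): {A, B, U}.
Backdoor paths from Z to K:
  P1: Z <- B -> U -> K
  P2: Z <- B -> K
The empty set is not sufficient: P1 (Z <- B -> U -> K) has no collider blocking it and no conditioned non-collider, so it is open.
Try {B}:
  P1: blocked at fork node B ∈ conditioning set.
  P2: blocked at fork node B ∈ conditioning set.
{B} contains no descendant of Z and blocks every backdoor path.
No other singleton works — e.g. {A} leaves P1 open — so {B} is the unique smallest valid adjustment set.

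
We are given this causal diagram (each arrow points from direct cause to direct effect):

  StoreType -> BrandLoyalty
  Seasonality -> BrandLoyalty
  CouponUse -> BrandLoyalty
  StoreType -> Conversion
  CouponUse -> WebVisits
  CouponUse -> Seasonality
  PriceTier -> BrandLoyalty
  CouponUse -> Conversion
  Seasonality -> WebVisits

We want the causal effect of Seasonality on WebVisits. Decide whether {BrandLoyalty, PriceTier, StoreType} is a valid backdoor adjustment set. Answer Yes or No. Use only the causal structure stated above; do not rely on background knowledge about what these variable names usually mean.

No

Backdoor paths from Seasonality to WebVisits (paths whose first edge points into Seasonality):
  P1: Seasonality <- CouponUse -> WebVisits
Condition 1 (no descendant of Seasonality in the set): FAILS — BrandLoyalty is a descendant of Seasonality.
Condition 2 (every backdoor path blocked by {BrandLoyalty, PriceTier, StoreType}):
  P1: open — no interior node is in the conditioning set.
{BrandLoyalty, PriceTier, StoreType} does not satisfy the backdoor criterion.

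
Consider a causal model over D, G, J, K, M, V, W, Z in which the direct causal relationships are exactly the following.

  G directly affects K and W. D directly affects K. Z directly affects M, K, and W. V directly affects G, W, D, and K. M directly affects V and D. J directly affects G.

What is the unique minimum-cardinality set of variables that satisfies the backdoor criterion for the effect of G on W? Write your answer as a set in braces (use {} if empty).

{V}

Variables eligible for adjustment (non-descendants of G, excluding G and W): {D, J, M, V, Z}.
Backdoor paths from G to W:
  P1: G <- V <- M <- Z -> W
  P2: G <- V <- M -> D -> K <- Z -> W
  P3: G <- V -> W
  P4: G <- V -> D <- M <- Z -> W
  P5: G <- V -> D -> K <- Z -> W
  P6: G <- V -> K <- Z -> W
  P7: G <- V -> K <- D <- M <- Z -> W
The empty set is not sufficient: P1 (G <- V <- M <- Z -> W) has no collider blocking it and no conditioned non-collider, so it is open.
Try {V}:
  P1: blocked at chain node V ∈ conditioning set.
  P2: blocked at chain node V ∈ conditioning set.
  P3: blocked at fork node V ∈ conditioning set.
  P4: blocked at fork node V ∈ conditioning set.
  P5: blocked at fork node V ∈ conditioning set.
  P6: blocked at fork node V ∈ conditioning set.
  P7: blocked at fork node V ∈ conditioning set.
{V} contains no descendant of G and blocks every backdoor path.
No other singleton works — e.g. {Z} leaves P3 open — so {V} is the unique smallest valid adjustment set.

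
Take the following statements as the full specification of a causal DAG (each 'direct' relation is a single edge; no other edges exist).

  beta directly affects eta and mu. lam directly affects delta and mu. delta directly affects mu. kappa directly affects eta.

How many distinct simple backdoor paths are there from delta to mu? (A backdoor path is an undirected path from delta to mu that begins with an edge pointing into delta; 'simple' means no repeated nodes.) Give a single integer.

A backdoor path from delta to mu is any simple undirected path whose first edge points into delta (i.e. leaves delta via a parent).
Parents of delta: {lam}.
Enumerating:
  P1: delta <- lam -> mu
That exhausts the simple backdoor paths. Count: 1.

1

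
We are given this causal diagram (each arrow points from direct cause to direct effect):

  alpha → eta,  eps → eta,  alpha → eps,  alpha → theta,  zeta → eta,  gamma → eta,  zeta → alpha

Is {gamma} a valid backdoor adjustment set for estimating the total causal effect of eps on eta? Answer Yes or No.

No

Backdoor paths from eps to eta (paths whose first edge points into eps):
  P1: eps <- alpha <- zeta -> eta
  P2: eps <- alpha -> eta
Condition 1 (no descendant of eps in the set): holds — descendants of eps are {eta}; none are in {gamma}.
Condition 2 (every backdoor path blocked by {gamma}):
  P1: open — no interior node is in the conditioning set.
  P2: open — no interior node is in the conditioning set.
{gamma} does not satisfy the backdoor criterion.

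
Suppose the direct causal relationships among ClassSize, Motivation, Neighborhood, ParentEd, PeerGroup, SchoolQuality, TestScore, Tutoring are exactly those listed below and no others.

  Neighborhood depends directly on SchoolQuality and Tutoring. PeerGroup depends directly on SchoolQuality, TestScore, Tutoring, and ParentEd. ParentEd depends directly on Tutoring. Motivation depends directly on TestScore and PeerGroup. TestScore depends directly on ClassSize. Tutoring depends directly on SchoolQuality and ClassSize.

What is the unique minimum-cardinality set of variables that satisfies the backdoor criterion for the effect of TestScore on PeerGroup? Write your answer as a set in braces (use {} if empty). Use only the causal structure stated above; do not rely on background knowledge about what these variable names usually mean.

Variables eligible for adjustment (non-descendants of TestScore, excluding TestScore and PeerGroup): {ClassSize, Neighborhood, ParentEd, SchoolQuality, Tutoring}.
Backdoor paths from TestScore to PeerGroup:
  P1: TestScore <- ClassSize -> Tutoring <- SchoolQuality -> PeerGroup
  P2: TestScore <- ClassSize -> Tutoring -> Neighborhood <- SchoolQuality -> PeerGroup
  P3: TestScore <- ClassSize -> Tutoring -> ParentEd -> PeerGroup
  P4: TestScore <- ClassSize -> Tutoring -> PeerGroup
The empty set is not sufficient: P3 (TestScore <- ClassSize -> Tutoring -> ParentEd -> PeerGroup) has no collider blocking it and no conditioned non-collider, so it is open.
Try {ClassSize}:
  P1: blocked at fork node ClassSize ∈ conditioning set.
  P2: blocked at fork node ClassSize ∈ conditioning set.
  P3: blocked at fork node ClassSize ∈ conditioning set.
  P4: blocked at fork node ClassSize ∈ conditioning set.
{ClassSize} contains no descendant of TestScore and blocks every backdoor path.
No other singleton works — e.g. {SchoolQuality} leaves P3 open — so {ClassSize} is the unique smallest valid adjustment set.

{ClassSize}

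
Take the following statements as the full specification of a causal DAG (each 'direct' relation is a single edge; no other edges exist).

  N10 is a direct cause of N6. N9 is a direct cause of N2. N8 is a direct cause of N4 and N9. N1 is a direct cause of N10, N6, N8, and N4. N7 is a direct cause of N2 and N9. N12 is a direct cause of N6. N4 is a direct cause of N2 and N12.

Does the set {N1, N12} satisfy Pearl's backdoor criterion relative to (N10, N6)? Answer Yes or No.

Backdoor paths from N10 to N6 (paths whose first edge points into N10):
  P1: N10 <- N1 -> N8 -> N9 <- N7 -> N2 <- N4 -> N12 -> N6
  P2: N10 <- N1 -> N8 -> N9 -> N2 <- N4 -> N12 -> N6
  P3: N10 <- N1 -> N8 -> N4 -> N12 -> N6
  P4: N10 <- N1 -> N4 -> N12 -> N6
  P5: N10 <- N1 -> N6
Condition 1 (no descendant of N10 in the set): holds — descendants of N10 are {N6}; none are in {N1, N12}.
Condition 2 (every backdoor path blocked by {N1, N12}):
  P1: blocked at fork node N1 ∈ conditioning set.
  P2: blocked at fork node N1 ∈ conditioning set.
  P3: blocked at fork node N1 ∈ conditioning set.
  P4: blocked at fork node N1 ∈ conditioning set.
  P5: blocked at fork node N1 ∈ conditioning set.
{N1, N12} satisfies the backdoor criterion.

Yes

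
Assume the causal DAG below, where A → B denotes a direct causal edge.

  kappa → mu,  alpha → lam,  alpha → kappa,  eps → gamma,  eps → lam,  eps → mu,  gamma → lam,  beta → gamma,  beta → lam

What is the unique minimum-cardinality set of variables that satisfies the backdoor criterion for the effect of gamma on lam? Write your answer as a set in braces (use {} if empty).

{beta, eps}

Variables eligible for adjustment (non-descendants of gamma, excluding gamma and lam): {alpha, beta, eps, kappa, mu}.
Backdoor paths from gamma to lam:
  P1: gamma <- eps -> mu <- kappa <- alpha -> lam
  P2: gamma <- eps -> lam
  P3: gamma <- beta -> lam
The empty set is not sufficient: P2 (gamma <- eps -> lam) has no collider blocking it and no conditioned non-collider, so it is open.
Try {beta, eps}:
  P1: blocked at fork node eps ∈ conditioning set.
  P2: blocked at fork node eps ∈ conditioning set.
  P3: blocked at fork node beta ∈ conditioning set.
{beta, eps} contains no descendant of gamma and blocks every backdoor path.
Every element of {beta, eps} is needed (dropping beta leaves P3 open; dropping eps leaves P2 open), so no proper subset is valid.
Among all size-2 subsets of the eligible variables, only {beta, eps} blocks every backdoor path, so it is the unique smallest valid adjustment set.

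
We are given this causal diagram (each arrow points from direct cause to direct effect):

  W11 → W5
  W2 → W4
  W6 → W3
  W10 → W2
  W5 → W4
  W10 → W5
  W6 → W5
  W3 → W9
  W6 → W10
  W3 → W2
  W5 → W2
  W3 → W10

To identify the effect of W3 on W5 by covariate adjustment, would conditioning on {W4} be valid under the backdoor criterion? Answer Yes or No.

No

Backdoor paths from W3 to W5 (paths whose first edge points into W3):
  P1: W3 <- W6 -> W10 -> W5
  P2: W3 <- W6 -> W10 -> W2 <- W5
  P3: W3 <- W6 -> W10 -> W2 -> W4 <- W5
  P4: W3 <- W6 -> W5
Condition 1 (no descendant of W3 in the set): FAILS — W4 is a descendant of W3.
Condition 2 (every backdoor path blocked by {W4}):
  P1: open — no interior node is in the conditioning set.
  P2: open — collider(s) W2 are conditioned on (or have a conditioned descendant) and no non-collider on the path is in the set.
  P3: open — collider(s) W4 are conditioned on (or have a conditioned descendant) and no non-collider on the path is in the set.
  P4: open — no interior node is in the conditioning set.
{W4} does not satisfy the backdoor criterion.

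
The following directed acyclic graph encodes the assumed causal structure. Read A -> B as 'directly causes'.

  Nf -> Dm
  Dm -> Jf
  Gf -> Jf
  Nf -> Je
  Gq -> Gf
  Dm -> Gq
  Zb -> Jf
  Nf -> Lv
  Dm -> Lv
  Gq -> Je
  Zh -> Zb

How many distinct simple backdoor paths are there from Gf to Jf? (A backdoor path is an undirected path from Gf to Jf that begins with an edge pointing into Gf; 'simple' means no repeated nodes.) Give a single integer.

3

A backdoor path from Gf to Jf is any simple undirected path whose first edge points into Gf (i.e. leaves Gf via a parent).
Parents of Gf: {Gq}.
Enumerating:
  P1: Gf <- Gq <- Dm -> Jf
  P2: Gf <- Gq -> Je <- Nf -> Dm -> Jf
  P3: Gf <- Gq -> Je <- Nf -> Lv <- Dm -> Jf
That exhausts the simple backdoor paths. Count: 3.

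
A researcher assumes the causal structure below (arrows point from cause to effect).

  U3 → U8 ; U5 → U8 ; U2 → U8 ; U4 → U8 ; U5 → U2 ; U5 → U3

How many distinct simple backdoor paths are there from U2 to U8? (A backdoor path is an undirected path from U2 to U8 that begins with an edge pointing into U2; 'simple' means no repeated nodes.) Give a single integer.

2

A backdoor path from U2 to U8 is any simple undirected path whose first edge points into U2 (i.e. leaves U2 via a parent).
Parents of U2: {U5}.
Enumerating:
  P1: U2 <- U5 -> U3 -> U8
  P2: U2 <- U5 -> U8
That exhausts the simple backdoor paths. Count: 2.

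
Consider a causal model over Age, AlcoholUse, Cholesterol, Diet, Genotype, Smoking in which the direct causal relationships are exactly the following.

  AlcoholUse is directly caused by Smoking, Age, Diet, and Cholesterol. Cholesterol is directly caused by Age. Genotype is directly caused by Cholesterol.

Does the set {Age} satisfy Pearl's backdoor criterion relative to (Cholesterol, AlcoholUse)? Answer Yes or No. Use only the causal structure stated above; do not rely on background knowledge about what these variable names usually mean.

Backdoor paths from Cholesterol to AlcoholUse (paths whose first edge points into Cholesterol):
  P1: Cholesterol <- Age -> AlcoholUse
Condition 1 (no descendant of Cholesterol in the set): holds — descendants of Cholesterol are {AlcoholUse, Genotype}; none are in {Age}.
Condition 2 (every backdoor path blocked by {Age}):
  P1: blocked at fork node Age ∈ conditioning set.
{Age} satisfies the backdoor criterion.

Yes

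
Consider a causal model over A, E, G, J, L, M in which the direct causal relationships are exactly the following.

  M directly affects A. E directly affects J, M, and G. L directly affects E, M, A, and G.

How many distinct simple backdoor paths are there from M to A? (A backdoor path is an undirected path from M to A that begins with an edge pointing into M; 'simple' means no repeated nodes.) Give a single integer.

A backdoor path from M to A is any simple undirected path whose first edge points into M (i.e. leaves M via a parent).
Parents of M: {E, L}.
Enumerating:
  P1: M <- L -> A
  P2: M <- E <- L -> A
  P3: M <- E -> G <- L -> A
That exhausts the simple backdoor paths. Count: 3.

3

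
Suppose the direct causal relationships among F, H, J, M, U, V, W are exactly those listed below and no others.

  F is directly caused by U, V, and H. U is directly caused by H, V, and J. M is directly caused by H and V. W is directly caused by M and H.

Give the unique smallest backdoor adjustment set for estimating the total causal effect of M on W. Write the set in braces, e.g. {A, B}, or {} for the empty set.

{H}

Variables eligible for adjustment (non-descendants of M, excluding M and W): {F, H, J, U, V}.
Backdoor paths from M to W:
  P1: M <- V -> U <- H -> W
  P2: M <- V -> U -> F <- H -> W
  P3: M <- V -> F <- H -> W
  P4: M <- V -> F <- U <- H -> W
  P5: M <- H -> W
The empty set is not sufficient: P5 (M <- H -> W) has no collider blocking it and no conditioned non-collider, so it is open.
Try {H}:
  P1: blocked at collider U (neither it nor any descendant is in the conditioning set).
  P2: blocked at collider F (neither it nor any descendant is in the conditioning set).
  P3: blocked at collider F (neither it nor any descendant is in the conditioning set).
  P4: blocked at collider F (neither it nor any descendant is in the conditioning set).
  P5: blocked at fork node H ∈ conditioning set.
{H} contains no descendant of M and blocks every backdoor path.
No other singleton works — e.g. {V} leaves P5 open — so {H} is the unique smallest valid adjustment set.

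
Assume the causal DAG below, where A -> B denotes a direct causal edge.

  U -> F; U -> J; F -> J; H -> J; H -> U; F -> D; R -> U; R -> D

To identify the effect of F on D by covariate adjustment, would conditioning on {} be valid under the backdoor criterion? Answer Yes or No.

No

Backdoor paths from F to D (paths whose first edge points into F):
  P1: F <- U <- R -> D
Condition 1 (no descendant of F in the set): holds — descendants of F are {D, J}; none are in {}.
Condition 2 (every backdoor path blocked by {}):
  P1: open — no interior node is in the conditioning set.
{} does not satisfy the backdoor criterion.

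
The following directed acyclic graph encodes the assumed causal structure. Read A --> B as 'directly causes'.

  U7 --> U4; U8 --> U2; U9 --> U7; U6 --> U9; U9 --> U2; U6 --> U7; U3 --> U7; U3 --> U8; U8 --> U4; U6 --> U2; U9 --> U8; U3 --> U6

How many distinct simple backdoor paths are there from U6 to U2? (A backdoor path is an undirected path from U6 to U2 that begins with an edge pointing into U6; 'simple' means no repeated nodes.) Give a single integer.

A backdoor path from U6 to U2 is any simple undirected path whose first edge points into U6 (i.e. leaves U6 via a parent).
Parents of U6: {U3}.
Enumerating:
  P1: U6 <- U3 -> U7 <- U9 -> U8 -> U2
  P2: U6 <- U3 -> U7 <- U9 -> U2
  P3: U6 <- U3 -> U7 -> U4 <- U8 <- U9 -> U2
  P4: U6 <- U3 -> U7 -> U4 <- U8 -> U2
  P5: U6 <- U3 -> U8 <- U9 -> U2
  P6: U6 <- U3 -> U8 -> U4 <- U7 <- U9 -> U2
  P7: U6 <- U3 -> U8 -> U2
That exhausts the simple backdoor paths. Count: 7.

7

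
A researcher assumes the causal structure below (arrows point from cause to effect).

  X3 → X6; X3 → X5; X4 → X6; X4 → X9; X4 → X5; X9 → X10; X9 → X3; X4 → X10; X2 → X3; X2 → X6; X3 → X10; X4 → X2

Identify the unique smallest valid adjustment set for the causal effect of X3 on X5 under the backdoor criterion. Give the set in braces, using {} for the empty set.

{X4}

Variables eligible for adjustment (non-descendants of X3, excluding X3 and X5): {X2, X4, X9}.
Backdoor paths from X3 to X5:
  P1: X3 <- X2 <- X4 -> X5
  P2: X3 <- X2 -> X6 <- X4 -> X5
  P3: X3 <- X9 <- X4 -> X5
  P4: X3 <- X9 -> X10 <- X4 -> X5
The empty set is not sufficient: P1 (X3 <- X2 <- X4 -> X5) has no collider blocking it and no conditioned non-collider, so it is open.
Try {X4}:
  P1: blocked at fork node X4 ∈ conditioning set.
  P2: blocked at collider X6 (neither it nor any descendant is in the conditioning set).
  P3: blocked at fork node X4 ∈ conditioning set.
  P4: blocked at collider X10 (neither it nor any descendant is in the conditioning set).
{X4} contains no descendant of X3 and blocks every backdoor path.
No other singleton works — e.g. {X2} leaves P3 open — so {X4} is the unique smallest valid adjustment set.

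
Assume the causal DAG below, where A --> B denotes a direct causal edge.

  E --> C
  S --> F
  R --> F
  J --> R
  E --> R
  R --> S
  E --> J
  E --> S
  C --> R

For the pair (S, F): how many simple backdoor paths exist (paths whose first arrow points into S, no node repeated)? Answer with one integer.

4

A backdoor path from S to F is any simple undirected path whose first edge points into S (i.e. leaves S via a parent).
Parents of S: {E, R}.
Enumerating:
  P1: S <- E -> J -> R -> F
  P2: S <- E -> C -> R -> F
  P3: S <- E -> R -> F
  P4: S <- R -> F
That exhausts the simple backdoor paths. Count: 4.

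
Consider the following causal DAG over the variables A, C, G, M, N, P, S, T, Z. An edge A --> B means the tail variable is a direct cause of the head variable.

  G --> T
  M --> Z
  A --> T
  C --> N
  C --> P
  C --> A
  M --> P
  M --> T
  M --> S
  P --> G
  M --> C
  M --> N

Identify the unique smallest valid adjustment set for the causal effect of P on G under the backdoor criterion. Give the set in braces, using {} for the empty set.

Variables eligible for adjustment (non-descendants of P, excluding P and G): {A, C, M, N, S, Z}.
Backdoor paths from P to G:
  P1: P <- M -> C -> A -> T <- G
  P2: P <- M -> N <- C -> A -> T <- G
  P3: P <- M -> T <- G
  P4: P <- C <- M -> T <- G
  P5: P <- C -> A -> T <- G
  P6: P <- C -> N <- M -> T <- G
Each backdoor path contains an unconditioned collider, so every path is already blocked with the empty conditioning set:
  P1: blocked at collider T (neither it nor any descendant is in the conditioning set).
  P2: blocked at collider N (neither it nor any descendant is in the conditioning set).
  P3: blocked at collider T (neither it nor any descendant is in the conditioning set).
  P4: blocked at collider T (neither it nor any descendant is in the conditioning set).
  P5: blocked at collider T (neither it nor any descendant is in the conditioning set).
  P6: blocked at collider N (neither it nor any descendant is in the conditioning set).
The empty set is therefore the unique smallest valid set.

{}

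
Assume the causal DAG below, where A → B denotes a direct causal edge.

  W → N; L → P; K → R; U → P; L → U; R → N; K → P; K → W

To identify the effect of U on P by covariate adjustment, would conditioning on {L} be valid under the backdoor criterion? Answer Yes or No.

Backdoor paths from U to P (paths whose first edge points into U):
  P1: U <- L -> P
Condition 1 (no descendant of U in the set): holds — descendants of U are {P}; none are in {L}.
Condition 2 (every backdoor path blocked by {L}):
  P1: blocked at fork node L ∈ conditioning set.
{L} satisfies the backdoor criterion.

Yes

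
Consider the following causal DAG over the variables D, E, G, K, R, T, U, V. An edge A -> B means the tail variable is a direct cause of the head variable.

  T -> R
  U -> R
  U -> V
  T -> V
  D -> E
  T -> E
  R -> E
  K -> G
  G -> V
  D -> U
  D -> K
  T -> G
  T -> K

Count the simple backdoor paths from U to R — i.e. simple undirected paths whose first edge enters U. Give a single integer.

A backdoor path from U to R is any simple undirected path whose first edge points into U (i.e. leaves U via a parent).
Parents of U: {D}.
Enumerating:
  P1: U <- D -> K <- T -> R
  P2: U <- D -> K <- T -> E <- R
  P3: U <- D -> K -> G <- T -> R
  P4: U <- D -> K -> G <- T -> E <- R
  P5: U <- D -> K -> G -> V <- T -> R
  P6: U <- D -> K -> G -> V <- T -> E <- R
  P7: U <- D -> E <- T -> R
  P8: U <- D -> E <- R
That exhausts the simple backdoor paths. Count: 8.

8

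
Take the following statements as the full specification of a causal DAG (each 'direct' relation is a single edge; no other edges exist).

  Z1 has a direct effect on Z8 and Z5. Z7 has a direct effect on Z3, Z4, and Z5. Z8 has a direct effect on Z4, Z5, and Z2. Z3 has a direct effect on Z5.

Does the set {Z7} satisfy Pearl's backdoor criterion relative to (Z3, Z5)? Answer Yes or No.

Backdoor paths from Z3 to Z5 (paths whose first edge points into Z3):
  P1: Z3 <- Z7 -> Z4 <- Z8 <- Z1 -> Z5
  P2: Z3 <- Z7 -> Z4 <- Z8 -> Z5
  P3: Z3 <- Z7 -> Z5
Condition 1 (no descendant of Z3 in the set): holds — descendants of Z3 are {Z5}; none are in {Z7}.
Condition 2 (every backdoor path blocked by {Z7}):
  P1: blocked at fork node Z7 ∈ conditioning set.
  P2: blocked at fork node Z7 ∈ conditioning set.
  P3: blocked at fork node Z7 ∈ conditioning set.
{Z7} satisfies the backdoor criterion.

Yes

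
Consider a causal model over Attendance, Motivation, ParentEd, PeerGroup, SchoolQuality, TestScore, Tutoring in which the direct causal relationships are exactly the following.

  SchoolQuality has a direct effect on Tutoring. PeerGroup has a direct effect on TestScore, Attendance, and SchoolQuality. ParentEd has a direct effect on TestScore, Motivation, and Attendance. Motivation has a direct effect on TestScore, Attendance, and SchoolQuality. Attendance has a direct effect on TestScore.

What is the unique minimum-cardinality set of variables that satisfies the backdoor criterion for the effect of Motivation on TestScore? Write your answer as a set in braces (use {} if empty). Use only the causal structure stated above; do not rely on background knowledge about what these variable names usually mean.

{ParentEd}

Variables eligible for adjustment (non-descendants of Motivation, excluding Motivation and TestScore): {ParentEd, PeerGroup}.
Backdoor paths from Motivation to TestScore:
  P1: Motivation <- ParentEd -> Attendance <- PeerGroup -> TestScore
  P2: Motivation <- ParentEd -> Attendance -> TestScore
  P3: Motivation <- ParentEd -> TestScore
The empty set is not sufficient: P2 (Motivation <- ParentEd -> Attendance -> TestScore) has no collider blocking it and no conditioned non-collider, so it is open.
Try {ParentEd}:
  P1: blocked at fork node ParentEd ∈ conditioning set.
  P2: blocked at fork node ParentEd ∈ conditioning set.
  P3: blocked at fork node ParentEd ∈ conditioning set.
{ParentEd} contains no descendant of Motivation and blocks every backdoor path.
No other singleton works — e.g. {PeerGroup} leaves P2 open — so {ParentEd} is the unique smallest valid adjustment set.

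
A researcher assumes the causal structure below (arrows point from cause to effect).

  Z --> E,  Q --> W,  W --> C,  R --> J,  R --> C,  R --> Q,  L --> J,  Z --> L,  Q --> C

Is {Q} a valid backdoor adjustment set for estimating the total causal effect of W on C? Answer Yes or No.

Yes

Backdoor paths from W to C (paths whose first edge points into W):
  P1: W <- Q <- R -> C
  P2: W <- Q -> C
Condition 1 (no descendant of W in the set): holds — descendants of W are {C}; none are in {Q}.
Condition 2 (every backdoor path blocked by {Q}):
  P1: blocked at chain node Q ∈ conditioning set.
  P2: blocked at fork node Q ∈ conditioning set.
{Q} satisfies the backdoor criterion.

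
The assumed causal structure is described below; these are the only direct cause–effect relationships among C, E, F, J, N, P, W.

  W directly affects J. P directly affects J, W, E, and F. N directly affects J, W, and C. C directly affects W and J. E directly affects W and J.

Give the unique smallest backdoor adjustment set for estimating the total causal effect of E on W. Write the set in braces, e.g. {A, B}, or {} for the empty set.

{P}

Variables eligible for adjustment (non-descendants of E, excluding E and W): {C, F, N, P}.
Backdoor paths from E to W:
  P1: E <- P -> W
  P2: E <- P -> J <- N -> C -> W
  P3: E <- P -> J <- N -> W
  P4: E <- P -> J <- C <- N -> W
  P5: E <- P -> J <- C -> W
  P6: E <- P -> J <- W
The empty set is not sufficient: P1 (E <- P -> W) has no collider blocking it and no conditioned non-collider, so it is open.
Try {P}:
  P1: blocked at fork node P ∈ conditioning set.
  P2: blocked at fork node P ∈ conditioning set.
  P3: blocked at fork node P ∈ conditioning set.
  P4: blocked at fork node P ∈ conditioning set.
  P5: blocked at fork node P ∈ conditioning set.
  P6: blocked at fork node P ∈ conditioning set.
{P} contains no descendant of E and blocks every backdoor path.
No other singleton works — e.g. {N} leaves P1 open — so {P} is the unique smallest valid adjustment set.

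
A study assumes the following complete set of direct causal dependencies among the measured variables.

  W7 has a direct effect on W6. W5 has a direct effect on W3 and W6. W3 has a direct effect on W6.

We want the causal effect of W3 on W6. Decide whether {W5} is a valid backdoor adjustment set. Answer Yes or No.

Backdoor paths from W3 to W6 (paths whose first edge points into W3):
  P1: W3 <- W5 -> W6
Condition 1 (no descendant of W3 in the set): holds — descendants of W3 are {W6}; none are in {W5}.
Condition 2 (every backdoor path blocked by {W5}):
  P1: blocked at fork node W5 ∈ conditioning set.
{W5} satisfies the backdoor criterion.

Yes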